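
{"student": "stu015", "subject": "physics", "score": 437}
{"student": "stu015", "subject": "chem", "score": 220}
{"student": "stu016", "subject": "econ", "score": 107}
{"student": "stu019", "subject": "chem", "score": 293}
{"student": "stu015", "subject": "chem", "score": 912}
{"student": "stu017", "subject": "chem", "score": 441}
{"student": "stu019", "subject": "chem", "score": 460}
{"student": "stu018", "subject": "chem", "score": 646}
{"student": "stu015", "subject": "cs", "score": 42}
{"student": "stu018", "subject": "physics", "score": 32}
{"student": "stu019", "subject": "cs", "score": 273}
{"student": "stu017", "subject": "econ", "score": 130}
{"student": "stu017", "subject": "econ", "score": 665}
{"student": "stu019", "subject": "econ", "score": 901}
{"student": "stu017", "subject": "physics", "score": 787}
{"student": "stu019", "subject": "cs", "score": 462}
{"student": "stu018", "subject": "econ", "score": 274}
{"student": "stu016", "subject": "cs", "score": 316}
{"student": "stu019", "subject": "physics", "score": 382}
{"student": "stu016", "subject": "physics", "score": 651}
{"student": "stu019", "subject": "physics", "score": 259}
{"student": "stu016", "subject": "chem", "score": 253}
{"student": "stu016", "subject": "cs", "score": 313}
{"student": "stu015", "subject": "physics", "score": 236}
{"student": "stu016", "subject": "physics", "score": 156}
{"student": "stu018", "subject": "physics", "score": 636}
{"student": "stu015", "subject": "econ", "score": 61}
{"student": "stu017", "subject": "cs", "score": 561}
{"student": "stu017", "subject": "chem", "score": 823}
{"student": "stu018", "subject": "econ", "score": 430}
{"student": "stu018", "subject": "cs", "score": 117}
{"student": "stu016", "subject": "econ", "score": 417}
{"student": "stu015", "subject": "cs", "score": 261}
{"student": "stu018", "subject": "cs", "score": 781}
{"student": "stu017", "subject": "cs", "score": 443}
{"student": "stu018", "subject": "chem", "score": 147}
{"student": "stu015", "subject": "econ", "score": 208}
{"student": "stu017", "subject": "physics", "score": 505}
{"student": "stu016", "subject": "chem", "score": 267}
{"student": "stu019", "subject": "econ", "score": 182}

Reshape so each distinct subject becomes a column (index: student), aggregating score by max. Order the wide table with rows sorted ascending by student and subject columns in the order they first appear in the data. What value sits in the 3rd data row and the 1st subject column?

With rows sorted ascending by student, row 3 is student=stu017. subject columns in first-appearance order: physics, chem, econ, cs; column 1 is physics.
Long rows with student=stu017, subject=physics: max(787, 505) = 787.

787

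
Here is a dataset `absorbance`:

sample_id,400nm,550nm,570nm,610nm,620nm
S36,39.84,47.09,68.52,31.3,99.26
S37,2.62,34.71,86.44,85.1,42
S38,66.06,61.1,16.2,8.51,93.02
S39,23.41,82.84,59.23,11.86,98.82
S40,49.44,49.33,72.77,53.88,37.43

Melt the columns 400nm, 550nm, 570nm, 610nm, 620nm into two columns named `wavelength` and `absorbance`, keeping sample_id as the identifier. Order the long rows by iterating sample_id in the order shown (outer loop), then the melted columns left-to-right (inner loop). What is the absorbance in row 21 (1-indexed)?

49.44

25 rows total (5 × 5). Row 21: index ⌊(21-1)/5⌋ = 4 into sample_id → S40; (21-1) mod 5 = 0 into the melted columns → 400nm.
So row 21 is (S40, 400nm, 49.44); absorbance = 49.44.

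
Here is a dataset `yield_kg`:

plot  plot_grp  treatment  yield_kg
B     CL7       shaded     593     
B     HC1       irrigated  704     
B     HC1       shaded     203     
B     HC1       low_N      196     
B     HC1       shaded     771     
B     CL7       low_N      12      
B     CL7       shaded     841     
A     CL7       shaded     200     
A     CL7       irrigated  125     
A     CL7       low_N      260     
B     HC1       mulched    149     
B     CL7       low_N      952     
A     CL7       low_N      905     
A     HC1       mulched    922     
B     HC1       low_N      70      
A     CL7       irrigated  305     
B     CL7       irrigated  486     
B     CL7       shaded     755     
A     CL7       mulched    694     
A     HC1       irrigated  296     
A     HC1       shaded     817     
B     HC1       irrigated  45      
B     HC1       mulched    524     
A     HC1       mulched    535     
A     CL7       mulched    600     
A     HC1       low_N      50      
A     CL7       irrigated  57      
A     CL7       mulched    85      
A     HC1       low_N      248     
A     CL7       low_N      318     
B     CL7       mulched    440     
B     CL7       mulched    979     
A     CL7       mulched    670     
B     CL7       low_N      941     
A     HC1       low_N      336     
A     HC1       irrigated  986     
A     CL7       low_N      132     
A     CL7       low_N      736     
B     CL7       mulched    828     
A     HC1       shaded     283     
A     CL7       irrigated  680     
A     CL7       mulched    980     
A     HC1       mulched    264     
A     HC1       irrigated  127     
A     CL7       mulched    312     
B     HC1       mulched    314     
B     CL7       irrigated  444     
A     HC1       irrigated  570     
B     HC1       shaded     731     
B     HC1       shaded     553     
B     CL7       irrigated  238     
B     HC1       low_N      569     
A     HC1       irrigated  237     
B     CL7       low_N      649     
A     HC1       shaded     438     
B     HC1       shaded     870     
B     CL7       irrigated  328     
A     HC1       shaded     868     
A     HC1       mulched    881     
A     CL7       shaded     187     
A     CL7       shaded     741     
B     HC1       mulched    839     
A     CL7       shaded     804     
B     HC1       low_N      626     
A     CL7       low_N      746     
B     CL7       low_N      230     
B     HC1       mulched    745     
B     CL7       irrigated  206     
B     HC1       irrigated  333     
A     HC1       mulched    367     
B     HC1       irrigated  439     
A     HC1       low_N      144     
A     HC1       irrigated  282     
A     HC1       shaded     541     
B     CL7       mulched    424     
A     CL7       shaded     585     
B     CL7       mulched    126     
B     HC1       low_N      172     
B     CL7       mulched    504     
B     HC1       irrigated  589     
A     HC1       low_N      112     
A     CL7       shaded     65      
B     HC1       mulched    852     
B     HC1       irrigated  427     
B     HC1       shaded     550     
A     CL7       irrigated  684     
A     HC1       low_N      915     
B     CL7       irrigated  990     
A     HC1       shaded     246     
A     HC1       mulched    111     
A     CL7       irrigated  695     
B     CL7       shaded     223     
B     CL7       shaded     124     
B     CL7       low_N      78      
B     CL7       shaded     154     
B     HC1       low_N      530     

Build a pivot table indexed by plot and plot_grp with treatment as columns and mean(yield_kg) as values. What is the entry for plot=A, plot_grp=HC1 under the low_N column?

300.83

Rows with plot=A, plot_grp=HC1 and treatment=low_N: yield_kg values are 50, 248, 336, 144, 112, 915.
(50 + 248 + 336 + 144 + 112 + 915) / 6 = 300.83.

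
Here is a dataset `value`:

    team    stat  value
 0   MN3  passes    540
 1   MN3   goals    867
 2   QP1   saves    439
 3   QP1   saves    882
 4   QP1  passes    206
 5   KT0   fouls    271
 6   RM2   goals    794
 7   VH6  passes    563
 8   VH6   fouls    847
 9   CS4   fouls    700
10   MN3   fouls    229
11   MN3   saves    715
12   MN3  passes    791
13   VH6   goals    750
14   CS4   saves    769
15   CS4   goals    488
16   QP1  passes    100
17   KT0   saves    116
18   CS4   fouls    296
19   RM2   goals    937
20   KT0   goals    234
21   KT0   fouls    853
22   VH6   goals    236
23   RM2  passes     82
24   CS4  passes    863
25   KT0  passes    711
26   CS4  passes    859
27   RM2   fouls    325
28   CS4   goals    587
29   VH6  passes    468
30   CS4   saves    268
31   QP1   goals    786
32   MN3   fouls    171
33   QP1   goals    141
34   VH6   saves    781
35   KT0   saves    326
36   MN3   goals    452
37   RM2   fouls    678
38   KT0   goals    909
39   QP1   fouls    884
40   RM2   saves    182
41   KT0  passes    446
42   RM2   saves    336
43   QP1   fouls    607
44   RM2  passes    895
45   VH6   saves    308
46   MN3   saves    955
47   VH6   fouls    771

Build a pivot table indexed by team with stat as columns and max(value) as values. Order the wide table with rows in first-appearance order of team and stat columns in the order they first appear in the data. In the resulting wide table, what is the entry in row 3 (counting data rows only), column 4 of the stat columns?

With rows in first-appearance order of team, row 3 is team=KT0. stat columns in first-appearance order: passes, goals, saves, fouls; column 4 is fouls.
Long rows with team=KT0, stat=fouls: max(271, 853) = 853.

853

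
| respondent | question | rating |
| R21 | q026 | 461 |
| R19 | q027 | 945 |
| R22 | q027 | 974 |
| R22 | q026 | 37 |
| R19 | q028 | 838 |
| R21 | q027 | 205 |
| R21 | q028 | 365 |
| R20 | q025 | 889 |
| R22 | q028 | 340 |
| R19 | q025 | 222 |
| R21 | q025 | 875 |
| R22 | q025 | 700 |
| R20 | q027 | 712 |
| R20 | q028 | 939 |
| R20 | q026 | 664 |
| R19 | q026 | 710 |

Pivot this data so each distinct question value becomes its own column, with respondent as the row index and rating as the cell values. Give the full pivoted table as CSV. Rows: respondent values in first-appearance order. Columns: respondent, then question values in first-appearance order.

respondent,q026,q027,q028,q025
R21,461,205,365,875
R19,710,945,838,222
R22,37,974,340,700
R20,664,712,939,889

Columns: respondent plus the 4 distinct question values (q026, q027, q028, q025).
For example, row R21 column q026 takes rating=461 from the long row (R21, q026).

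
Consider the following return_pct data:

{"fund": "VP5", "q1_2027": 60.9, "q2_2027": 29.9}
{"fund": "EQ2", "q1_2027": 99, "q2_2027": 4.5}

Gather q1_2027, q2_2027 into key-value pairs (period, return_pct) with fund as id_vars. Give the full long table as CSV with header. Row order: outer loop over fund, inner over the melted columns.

fund,period,return_pct
VP5,q1_2027,60.9
VP5,q2_2027,29.9
EQ2,q1_2027,99
EQ2,q2_2027,4.5

Each (fund, column) pair becomes one row: 2 × 2 = 4 rows.
For example, (VP5, q1_2027) → return_pct=60.9.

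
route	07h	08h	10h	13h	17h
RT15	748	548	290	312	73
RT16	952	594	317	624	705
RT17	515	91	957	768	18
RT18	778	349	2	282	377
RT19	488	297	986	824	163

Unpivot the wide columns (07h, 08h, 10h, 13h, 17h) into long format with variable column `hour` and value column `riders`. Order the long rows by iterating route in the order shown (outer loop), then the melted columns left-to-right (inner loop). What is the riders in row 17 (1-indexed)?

25 rows total (5 × 5). Row 17: index ⌊(17-1)/5⌋ = 3 into route → RT18; (17-1) mod 5 = 1 into the melted columns → 08h.
So row 17 is (RT18, 08h, 349); riders = 349.

349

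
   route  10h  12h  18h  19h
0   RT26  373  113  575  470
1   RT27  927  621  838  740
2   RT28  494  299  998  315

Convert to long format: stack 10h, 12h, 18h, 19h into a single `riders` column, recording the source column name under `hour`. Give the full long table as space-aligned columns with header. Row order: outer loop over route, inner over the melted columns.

Each (route, column) pair becomes one row: 3 × 4 = 12 rows.
For example, (RT26, 10h) → riders=373.

route  hour  riders
RT26   10h   373   
RT26   12h   113   
RT26   18h   575   
RT26   19h   470   
RT27   10h   927   
RT27   12h   621   
RT27   18h   838   
RT27   19h   740   
RT28   10h   494   
RT28   12h   299   
RT28   18h   998   
RT28   19h   315   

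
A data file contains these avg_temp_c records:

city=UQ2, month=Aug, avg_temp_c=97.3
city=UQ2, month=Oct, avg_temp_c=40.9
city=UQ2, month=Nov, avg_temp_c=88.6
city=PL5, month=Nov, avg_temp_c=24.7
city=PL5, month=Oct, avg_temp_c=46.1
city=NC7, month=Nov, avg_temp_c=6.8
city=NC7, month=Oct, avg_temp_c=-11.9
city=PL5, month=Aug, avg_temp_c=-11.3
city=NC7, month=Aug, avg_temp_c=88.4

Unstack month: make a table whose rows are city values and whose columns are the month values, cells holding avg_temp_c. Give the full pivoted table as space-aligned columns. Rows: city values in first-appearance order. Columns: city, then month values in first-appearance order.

city  Aug    Oct    Nov 
UQ2   97.3   40.9   88.6
PL5   -11.3  46.1   24.7
NC7   88.4   -11.9  6.8 

Columns: city plus the 3 distinct month values (Aug, Oct, Nov).
For example, row UQ2 column Aug takes avg_temp_c=97.3 from the long row (UQ2, Aug).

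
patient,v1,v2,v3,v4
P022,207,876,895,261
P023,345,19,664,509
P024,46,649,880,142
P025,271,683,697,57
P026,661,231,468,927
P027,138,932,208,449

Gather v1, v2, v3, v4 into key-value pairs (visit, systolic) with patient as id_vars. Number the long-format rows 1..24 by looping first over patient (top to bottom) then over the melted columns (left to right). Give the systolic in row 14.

24 rows total (6 × 4). Row 14: index ⌊(14-1)/4⌋ = 3 into patient → P025; (14-1) mod 4 = 1 into the melted columns → v2.
So row 14 is (P025, v2, 683); systolic = 683.

683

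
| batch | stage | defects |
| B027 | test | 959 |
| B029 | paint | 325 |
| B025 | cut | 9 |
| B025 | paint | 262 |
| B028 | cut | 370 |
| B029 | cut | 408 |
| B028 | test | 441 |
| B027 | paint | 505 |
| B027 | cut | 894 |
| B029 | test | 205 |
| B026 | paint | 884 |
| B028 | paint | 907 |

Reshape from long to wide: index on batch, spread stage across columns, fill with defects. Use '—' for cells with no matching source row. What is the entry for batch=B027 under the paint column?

505

The long row with batch=B027, stage=paint has defects=505.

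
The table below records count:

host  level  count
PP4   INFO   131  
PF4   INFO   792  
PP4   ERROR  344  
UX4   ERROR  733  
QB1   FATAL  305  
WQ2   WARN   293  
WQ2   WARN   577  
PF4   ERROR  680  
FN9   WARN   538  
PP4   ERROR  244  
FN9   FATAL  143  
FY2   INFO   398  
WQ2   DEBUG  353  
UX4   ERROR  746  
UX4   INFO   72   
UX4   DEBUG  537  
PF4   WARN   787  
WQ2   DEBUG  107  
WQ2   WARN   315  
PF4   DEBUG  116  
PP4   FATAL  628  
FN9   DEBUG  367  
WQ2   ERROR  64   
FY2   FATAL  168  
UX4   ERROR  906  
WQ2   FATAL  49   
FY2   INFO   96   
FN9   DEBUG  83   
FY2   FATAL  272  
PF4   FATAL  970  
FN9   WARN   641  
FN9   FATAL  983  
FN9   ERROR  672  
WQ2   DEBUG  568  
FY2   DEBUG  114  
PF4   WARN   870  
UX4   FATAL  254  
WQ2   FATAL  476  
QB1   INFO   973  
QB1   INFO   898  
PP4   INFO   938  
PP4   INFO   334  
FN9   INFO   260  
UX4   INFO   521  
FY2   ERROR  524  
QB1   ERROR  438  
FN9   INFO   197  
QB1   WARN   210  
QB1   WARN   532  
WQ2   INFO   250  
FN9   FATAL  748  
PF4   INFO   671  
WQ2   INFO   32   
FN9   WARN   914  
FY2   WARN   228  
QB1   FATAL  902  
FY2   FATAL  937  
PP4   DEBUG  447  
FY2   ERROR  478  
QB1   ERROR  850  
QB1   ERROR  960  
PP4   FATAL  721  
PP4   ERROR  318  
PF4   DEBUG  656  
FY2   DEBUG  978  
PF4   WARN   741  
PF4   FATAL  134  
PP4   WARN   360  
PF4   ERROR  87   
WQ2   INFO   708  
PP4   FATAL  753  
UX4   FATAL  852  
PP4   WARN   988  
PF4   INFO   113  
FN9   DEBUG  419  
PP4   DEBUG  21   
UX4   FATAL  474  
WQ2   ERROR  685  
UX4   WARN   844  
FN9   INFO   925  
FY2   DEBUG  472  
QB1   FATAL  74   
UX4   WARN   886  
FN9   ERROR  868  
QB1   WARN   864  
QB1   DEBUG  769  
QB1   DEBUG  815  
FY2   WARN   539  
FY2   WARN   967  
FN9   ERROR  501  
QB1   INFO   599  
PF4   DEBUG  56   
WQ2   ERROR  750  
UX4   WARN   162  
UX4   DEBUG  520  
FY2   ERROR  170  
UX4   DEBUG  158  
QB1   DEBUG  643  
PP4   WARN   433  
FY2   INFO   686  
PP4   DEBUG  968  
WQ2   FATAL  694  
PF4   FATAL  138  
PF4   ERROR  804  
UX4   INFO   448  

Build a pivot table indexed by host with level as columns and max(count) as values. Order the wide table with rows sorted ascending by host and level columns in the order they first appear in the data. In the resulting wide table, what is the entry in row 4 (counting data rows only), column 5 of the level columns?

With rows sorted ascending by host, row 4 is host=PP4. level columns in first-appearance order: INFO, ERROR, FATAL, WARN, DEBUG; column 5 is DEBUG.
Long rows with host=PP4, level=DEBUG: max(447, 21, 968) = 968.

968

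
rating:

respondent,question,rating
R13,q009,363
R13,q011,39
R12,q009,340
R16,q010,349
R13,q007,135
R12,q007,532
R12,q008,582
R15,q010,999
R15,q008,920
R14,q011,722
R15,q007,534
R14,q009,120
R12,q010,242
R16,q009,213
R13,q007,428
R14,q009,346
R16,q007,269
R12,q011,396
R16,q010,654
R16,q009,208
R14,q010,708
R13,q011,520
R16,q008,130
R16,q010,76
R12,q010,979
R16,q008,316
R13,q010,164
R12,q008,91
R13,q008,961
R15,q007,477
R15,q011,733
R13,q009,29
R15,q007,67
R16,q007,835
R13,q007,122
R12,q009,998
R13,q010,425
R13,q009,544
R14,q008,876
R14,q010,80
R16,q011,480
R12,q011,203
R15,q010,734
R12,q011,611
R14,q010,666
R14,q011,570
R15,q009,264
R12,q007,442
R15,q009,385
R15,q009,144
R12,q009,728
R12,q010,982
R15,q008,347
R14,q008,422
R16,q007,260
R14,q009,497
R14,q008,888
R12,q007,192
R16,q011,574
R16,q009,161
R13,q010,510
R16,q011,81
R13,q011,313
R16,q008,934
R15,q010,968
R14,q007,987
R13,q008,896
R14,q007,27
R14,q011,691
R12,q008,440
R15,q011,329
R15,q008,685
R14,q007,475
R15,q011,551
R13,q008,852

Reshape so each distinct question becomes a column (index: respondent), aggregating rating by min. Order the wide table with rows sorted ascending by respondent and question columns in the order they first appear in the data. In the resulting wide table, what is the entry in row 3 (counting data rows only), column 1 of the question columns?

With rows sorted ascending by respondent, row 3 is respondent=R14. question columns in first-appearance order: q009, q011, q010, q007, q008; column 1 is q009.
Long rows with respondent=R14, question=q009: min(120, 346, 497) = 120.

120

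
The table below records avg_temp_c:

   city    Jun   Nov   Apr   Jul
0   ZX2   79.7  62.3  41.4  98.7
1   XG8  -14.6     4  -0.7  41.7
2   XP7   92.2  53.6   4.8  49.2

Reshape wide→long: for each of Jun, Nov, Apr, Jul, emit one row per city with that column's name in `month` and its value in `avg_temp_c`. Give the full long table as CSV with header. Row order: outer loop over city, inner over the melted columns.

city,month,avg_temp_c
ZX2,Jun,79.7
ZX2,Nov,62.3
ZX2,Apr,41.4
ZX2,Jul,98.7
XG8,Jun,-14.6
XG8,Nov,4
XG8,Apr,-0.7
XG8,Jul,41.7
XP7,Jun,92.2
XP7,Nov,53.6
XP7,Apr,4.8
XP7,Jul,49.2

Each (city, column) pair becomes one row: 3 × 4 = 12 rows.
For example, (ZX2, Jun) → avg_temp_c=79.7.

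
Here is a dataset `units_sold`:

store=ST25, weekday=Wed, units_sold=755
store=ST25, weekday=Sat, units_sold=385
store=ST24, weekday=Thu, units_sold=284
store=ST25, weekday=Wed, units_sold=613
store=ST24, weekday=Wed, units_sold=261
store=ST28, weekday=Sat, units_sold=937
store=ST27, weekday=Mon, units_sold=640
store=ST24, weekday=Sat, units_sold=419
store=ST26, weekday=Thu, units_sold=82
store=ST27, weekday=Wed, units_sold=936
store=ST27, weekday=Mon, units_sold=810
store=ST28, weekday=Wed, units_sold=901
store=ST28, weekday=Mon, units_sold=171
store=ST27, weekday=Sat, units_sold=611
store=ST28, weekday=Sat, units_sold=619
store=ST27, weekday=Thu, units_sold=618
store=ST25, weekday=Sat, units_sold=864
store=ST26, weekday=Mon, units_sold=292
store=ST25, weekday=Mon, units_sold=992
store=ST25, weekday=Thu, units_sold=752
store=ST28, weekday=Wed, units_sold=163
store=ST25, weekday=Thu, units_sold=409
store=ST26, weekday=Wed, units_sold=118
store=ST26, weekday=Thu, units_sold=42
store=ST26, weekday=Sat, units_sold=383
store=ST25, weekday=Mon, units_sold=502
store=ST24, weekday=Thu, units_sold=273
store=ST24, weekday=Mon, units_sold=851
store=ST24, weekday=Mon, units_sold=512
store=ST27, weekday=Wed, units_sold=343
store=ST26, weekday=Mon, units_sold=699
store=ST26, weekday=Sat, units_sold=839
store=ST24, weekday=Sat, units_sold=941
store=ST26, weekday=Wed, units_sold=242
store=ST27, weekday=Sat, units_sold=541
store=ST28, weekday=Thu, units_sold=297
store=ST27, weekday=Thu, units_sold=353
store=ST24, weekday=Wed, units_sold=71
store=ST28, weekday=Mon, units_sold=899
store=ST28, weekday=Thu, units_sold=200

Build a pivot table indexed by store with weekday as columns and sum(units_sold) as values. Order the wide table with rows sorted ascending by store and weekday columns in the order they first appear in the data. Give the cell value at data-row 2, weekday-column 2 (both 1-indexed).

With rows sorted ascending by store, row 2 is store=ST25. weekday columns in first-appearance order: Wed, Sat, Thu, Mon; column 2 is Sat.
Long rows with store=ST25, weekday=Sat: 385 + 864 = 1249.

1249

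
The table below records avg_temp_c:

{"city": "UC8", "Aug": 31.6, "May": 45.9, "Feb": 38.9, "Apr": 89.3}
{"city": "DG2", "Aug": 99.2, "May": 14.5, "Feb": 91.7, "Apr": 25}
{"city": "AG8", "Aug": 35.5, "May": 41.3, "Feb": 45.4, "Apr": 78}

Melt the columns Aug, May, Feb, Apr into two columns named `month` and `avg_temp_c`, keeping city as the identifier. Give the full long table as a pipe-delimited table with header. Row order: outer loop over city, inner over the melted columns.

Each (city, column) pair becomes one row: 3 × 4 = 12 rows.
For example, (UC8, Aug) → avg_temp_c=31.6.

| city | month | avg_temp_c |
| UC8 | Aug | 31.6 |
| UC8 | May | 45.9 |
| UC8 | Feb | 38.9 |
| UC8 | Apr | 89.3 |
| DG2 | Aug | 99.2 |
| DG2 | May | 14.5 |
| DG2 | Feb | 91.7 |
| DG2 | Apr | 25 |
| AG8 | Aug | 35.5 |
| AG8 | May | 41.3 |
| AG8 | Feb | 45.4 |
| AG8 | Apr | 78 |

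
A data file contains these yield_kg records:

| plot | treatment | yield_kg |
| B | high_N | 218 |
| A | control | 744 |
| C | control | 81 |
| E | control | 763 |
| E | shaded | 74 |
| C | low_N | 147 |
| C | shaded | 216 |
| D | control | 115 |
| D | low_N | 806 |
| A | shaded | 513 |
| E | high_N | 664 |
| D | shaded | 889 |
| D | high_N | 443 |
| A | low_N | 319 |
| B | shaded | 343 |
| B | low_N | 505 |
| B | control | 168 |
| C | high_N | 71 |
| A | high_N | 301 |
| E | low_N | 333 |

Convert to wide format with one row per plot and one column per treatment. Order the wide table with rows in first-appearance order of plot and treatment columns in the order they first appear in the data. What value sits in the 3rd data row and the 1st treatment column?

71

With rows in first-appearance order of plot, row 3 is plot=C. treatment columns in first-appearance order: high_N, control, shaded, low_N; column 1 is high_N.
Long rows with plot=C, treatment=high_N: yield_kg = 71.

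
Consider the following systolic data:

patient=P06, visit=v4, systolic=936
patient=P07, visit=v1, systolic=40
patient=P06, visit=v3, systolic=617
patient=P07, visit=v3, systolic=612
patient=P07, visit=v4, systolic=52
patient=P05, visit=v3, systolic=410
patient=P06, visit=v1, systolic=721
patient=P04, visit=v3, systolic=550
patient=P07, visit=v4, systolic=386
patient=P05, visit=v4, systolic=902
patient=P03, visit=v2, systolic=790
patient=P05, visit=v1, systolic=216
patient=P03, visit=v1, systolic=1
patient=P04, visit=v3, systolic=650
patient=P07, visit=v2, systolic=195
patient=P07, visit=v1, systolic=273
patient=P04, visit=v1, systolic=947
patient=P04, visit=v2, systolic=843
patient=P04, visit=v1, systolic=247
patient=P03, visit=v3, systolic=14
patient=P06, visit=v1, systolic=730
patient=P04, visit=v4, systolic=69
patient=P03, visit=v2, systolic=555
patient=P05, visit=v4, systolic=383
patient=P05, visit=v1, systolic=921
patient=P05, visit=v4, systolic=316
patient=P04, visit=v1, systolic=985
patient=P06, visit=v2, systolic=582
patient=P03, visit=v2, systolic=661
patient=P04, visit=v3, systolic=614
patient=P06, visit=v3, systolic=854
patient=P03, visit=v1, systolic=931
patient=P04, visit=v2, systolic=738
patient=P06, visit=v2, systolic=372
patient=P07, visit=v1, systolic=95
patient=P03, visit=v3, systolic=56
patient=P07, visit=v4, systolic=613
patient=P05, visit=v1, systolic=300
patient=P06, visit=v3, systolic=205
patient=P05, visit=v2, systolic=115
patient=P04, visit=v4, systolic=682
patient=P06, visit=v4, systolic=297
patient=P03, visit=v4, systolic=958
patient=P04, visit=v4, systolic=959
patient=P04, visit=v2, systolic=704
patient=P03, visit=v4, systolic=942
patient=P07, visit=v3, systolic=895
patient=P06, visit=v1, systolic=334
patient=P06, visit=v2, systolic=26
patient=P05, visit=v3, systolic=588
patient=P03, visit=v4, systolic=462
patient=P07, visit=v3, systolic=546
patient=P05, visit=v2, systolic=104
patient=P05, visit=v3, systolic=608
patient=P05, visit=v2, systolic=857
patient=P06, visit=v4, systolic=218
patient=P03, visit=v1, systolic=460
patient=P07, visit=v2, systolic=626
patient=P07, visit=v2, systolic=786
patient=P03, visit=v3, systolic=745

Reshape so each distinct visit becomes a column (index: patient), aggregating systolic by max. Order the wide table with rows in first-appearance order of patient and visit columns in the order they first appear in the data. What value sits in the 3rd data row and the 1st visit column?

With rows in first-appearance order of patient, row 3 is patient=P05. visit columns in first-appearance order: v4, v1, v3, v2; column 1 is v4.
Long rows with patient=P05, visit=v4: max(902, 383, 316) = 902.

902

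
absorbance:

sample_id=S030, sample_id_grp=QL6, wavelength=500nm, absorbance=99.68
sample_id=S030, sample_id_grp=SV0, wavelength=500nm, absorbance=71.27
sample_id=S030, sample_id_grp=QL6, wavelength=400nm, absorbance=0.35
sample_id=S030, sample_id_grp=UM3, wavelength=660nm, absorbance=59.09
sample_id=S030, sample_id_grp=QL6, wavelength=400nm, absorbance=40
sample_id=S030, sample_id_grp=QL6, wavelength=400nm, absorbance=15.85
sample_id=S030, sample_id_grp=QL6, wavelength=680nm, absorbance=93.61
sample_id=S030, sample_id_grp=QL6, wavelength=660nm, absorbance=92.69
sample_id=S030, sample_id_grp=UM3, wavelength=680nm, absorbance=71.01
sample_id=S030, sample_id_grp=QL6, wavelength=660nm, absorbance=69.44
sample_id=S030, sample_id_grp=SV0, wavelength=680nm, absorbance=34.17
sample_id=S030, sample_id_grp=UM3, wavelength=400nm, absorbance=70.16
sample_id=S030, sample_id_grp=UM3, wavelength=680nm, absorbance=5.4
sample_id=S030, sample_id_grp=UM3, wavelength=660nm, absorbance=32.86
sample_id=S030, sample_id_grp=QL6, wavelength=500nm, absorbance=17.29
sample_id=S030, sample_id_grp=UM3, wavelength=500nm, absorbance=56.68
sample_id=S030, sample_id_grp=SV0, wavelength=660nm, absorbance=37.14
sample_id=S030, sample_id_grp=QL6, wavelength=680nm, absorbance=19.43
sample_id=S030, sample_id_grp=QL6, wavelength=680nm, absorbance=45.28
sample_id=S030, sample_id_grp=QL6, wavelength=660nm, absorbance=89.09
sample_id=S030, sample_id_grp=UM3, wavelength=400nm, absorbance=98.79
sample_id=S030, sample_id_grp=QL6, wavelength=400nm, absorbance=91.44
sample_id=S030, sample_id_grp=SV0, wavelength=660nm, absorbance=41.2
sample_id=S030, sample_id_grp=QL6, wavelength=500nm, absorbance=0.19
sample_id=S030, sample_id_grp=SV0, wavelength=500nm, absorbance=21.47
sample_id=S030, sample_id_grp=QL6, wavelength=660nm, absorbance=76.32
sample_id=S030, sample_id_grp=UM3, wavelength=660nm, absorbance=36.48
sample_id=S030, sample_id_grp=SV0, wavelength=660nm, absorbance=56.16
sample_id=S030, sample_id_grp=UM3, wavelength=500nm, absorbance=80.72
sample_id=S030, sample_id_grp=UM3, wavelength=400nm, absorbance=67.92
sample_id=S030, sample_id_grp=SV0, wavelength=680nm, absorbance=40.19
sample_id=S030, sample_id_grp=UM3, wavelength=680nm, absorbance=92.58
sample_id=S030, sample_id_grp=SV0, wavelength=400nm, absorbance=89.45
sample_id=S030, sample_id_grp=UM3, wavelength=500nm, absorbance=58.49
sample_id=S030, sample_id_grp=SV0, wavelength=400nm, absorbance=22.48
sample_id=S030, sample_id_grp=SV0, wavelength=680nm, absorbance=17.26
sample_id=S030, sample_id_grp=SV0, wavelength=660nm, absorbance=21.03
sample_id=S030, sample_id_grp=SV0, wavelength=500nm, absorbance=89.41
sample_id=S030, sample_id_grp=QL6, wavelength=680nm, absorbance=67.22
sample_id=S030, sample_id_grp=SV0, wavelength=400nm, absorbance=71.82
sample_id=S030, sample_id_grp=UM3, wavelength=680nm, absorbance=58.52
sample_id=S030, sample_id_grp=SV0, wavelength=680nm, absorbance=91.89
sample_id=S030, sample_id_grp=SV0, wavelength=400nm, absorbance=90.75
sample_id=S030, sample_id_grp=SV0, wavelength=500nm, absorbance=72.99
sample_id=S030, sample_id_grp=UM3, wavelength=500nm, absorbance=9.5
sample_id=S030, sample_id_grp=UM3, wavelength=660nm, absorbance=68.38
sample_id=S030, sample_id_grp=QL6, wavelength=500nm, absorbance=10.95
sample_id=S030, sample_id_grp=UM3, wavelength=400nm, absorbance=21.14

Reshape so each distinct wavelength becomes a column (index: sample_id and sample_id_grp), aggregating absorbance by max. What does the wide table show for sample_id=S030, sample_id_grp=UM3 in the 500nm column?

Rows with sample_id=S030, sample_id_grp=UM3 and wavelength=500nm: absorbance values are 56.68, 80.72, 58.49, 9.5.
max(56.68, 80.72, 58.49, 9.5) = 80.72.

80.72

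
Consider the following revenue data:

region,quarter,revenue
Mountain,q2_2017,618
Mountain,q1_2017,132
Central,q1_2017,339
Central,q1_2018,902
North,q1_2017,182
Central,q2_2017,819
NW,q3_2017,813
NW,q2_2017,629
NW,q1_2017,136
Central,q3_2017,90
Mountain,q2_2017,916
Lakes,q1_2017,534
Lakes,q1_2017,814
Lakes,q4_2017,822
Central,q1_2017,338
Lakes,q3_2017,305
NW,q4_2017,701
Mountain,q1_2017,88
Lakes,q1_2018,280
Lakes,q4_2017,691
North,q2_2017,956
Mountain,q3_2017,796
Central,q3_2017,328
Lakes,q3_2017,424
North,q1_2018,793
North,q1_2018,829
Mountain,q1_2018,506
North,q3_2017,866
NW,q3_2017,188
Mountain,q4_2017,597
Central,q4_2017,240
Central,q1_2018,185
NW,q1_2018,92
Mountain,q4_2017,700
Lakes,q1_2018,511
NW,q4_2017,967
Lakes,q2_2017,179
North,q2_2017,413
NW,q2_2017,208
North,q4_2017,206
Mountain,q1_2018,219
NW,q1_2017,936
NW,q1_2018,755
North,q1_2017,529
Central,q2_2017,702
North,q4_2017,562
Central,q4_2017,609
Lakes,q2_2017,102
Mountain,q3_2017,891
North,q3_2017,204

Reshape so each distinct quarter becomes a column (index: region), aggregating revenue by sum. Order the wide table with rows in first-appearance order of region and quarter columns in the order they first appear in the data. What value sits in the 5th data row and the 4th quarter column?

729

With rows in first-appearance order of region, row 5 is region=Lakes. quarter columns in first-appearance order: q2_2017, q1_2017, q1_2018, q3_2017, q4_2017; column 4 is q3_2017.
Long rows with region=Lakes, quarter=q3_2017: 305 + 424 = 729.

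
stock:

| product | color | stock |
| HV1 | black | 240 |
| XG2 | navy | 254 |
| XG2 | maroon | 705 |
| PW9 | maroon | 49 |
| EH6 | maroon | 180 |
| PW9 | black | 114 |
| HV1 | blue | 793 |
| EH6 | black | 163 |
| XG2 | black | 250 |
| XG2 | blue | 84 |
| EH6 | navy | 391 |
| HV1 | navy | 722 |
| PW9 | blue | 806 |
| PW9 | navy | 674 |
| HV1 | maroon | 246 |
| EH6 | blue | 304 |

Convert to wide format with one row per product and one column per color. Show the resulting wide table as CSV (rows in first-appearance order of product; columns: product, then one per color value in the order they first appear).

product,black,navy,maroon,blue
HV1,240,722,246,793
XG2,250,254,705,84
PW9,114,674,49,806
EH6,163,391,180,304

Columns: product plus the 4 distinct color values (black, navy, maroon, blue).
For example, row HV1 column black takes stock=240 from the long row (HV1, black).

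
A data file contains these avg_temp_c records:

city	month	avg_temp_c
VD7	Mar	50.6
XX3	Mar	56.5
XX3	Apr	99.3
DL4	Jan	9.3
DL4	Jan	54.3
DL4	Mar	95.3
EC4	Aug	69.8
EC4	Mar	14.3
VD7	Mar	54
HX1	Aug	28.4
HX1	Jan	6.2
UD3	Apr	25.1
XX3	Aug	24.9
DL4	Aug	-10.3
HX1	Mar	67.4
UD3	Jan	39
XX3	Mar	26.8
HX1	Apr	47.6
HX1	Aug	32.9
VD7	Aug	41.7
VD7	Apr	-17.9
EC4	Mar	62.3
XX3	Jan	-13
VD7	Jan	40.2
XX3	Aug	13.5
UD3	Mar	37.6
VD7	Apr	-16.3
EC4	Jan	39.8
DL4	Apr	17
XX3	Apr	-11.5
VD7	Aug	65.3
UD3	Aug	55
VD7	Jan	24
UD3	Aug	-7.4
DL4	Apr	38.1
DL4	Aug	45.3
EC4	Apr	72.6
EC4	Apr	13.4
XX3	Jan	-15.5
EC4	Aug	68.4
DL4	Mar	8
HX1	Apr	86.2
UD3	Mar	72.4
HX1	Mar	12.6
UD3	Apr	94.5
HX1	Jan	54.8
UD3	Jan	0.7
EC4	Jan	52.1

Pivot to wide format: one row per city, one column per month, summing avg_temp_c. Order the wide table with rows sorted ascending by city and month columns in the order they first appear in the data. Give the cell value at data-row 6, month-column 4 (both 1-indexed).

With rows sorted ascending by city, row 6 is city=XX3. month columns in first-appearance order: Mar, Apr, Jan, Aug; column 4 is Aug.
Long rows with city=XX3, month=Aug: 24.9 + 13.5 = 38.4.

38.4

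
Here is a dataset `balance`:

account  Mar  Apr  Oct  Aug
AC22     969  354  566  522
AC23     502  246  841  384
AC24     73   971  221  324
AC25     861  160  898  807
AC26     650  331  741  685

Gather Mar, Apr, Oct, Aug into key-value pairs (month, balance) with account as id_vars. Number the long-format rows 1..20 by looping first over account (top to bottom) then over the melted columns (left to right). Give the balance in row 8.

20 rows total (5 × 4). Row 8: index ⌊(8-1)/4⌋ = 1 into account → AC23; (8-1) mod 4 = 3 into the melted columns → Aug.
So row 8 is (AC23, Aug, 384); balance = 384.

384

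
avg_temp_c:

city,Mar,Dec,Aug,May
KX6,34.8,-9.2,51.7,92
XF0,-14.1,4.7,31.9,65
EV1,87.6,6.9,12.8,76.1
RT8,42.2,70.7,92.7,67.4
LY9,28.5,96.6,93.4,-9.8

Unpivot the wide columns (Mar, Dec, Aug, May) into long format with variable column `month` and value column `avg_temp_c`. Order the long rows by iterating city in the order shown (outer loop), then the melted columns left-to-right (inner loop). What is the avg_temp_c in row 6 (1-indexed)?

20 rows total (5 × 4). Row 6: index ⌊(6-1)/4⌋ = 1 into city → XF0; (6-1) mod 4 = 1 into the melted columns → Dec.
So row 6 is (XF0, Dec, 4.7); avg_temp_c = 4.7.

4.7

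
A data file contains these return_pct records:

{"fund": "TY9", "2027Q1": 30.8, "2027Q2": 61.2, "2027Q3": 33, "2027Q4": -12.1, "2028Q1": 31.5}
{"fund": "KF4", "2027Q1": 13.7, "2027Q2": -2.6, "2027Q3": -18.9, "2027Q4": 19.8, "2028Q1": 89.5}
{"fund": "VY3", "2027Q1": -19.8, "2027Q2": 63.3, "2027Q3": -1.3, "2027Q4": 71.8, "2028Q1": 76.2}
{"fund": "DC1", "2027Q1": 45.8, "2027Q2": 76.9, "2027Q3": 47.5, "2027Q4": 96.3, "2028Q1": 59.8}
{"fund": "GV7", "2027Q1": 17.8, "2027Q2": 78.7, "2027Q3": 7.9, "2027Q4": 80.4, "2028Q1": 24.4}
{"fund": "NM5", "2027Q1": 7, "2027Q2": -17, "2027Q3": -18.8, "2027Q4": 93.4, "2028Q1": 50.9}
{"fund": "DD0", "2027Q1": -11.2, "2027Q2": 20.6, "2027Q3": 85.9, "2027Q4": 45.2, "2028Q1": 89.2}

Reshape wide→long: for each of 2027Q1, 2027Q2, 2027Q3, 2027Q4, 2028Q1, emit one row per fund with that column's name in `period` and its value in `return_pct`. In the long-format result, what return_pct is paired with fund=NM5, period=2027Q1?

7

Unpivoting turns each (fund, wide-column) pair into one long row.
The wide cell at row NM5, column 2027Q1 holds 7, so the long row (NM5, 2027Q1) has return_pct=7.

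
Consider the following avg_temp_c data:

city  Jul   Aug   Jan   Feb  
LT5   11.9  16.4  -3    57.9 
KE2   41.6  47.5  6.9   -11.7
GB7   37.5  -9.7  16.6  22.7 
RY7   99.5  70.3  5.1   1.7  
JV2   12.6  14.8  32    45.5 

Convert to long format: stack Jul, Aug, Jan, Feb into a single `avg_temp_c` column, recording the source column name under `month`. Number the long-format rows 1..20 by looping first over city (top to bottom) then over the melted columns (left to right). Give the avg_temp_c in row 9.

37.5

20 rows total (5 × 4). Row 9: index ⌊(9-1)/4⌋ = 2 into city → GB7; (9-1) mod 4 = 0 into the melted columns → Jul.
So row 9 is (GB7, Jul, 37.5); avg_temp_c = 37.5.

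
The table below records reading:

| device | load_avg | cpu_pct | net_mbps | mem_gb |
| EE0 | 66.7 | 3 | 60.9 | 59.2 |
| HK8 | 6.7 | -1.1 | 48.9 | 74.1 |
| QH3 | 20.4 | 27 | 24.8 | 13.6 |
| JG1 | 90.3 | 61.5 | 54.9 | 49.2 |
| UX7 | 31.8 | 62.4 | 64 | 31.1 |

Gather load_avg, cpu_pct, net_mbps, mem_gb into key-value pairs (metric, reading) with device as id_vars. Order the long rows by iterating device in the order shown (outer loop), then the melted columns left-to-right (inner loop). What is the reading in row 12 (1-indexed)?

20 rows total (5 × 4). Row 12: index ⌊(12-1)/4⌋ = 2 into device → QH3; (12-1) mod 4 = 3 into the melted columns → mem_gb.
So row 12 is (QH3, mem_gb, 13.6); reading = 13.6.

13.6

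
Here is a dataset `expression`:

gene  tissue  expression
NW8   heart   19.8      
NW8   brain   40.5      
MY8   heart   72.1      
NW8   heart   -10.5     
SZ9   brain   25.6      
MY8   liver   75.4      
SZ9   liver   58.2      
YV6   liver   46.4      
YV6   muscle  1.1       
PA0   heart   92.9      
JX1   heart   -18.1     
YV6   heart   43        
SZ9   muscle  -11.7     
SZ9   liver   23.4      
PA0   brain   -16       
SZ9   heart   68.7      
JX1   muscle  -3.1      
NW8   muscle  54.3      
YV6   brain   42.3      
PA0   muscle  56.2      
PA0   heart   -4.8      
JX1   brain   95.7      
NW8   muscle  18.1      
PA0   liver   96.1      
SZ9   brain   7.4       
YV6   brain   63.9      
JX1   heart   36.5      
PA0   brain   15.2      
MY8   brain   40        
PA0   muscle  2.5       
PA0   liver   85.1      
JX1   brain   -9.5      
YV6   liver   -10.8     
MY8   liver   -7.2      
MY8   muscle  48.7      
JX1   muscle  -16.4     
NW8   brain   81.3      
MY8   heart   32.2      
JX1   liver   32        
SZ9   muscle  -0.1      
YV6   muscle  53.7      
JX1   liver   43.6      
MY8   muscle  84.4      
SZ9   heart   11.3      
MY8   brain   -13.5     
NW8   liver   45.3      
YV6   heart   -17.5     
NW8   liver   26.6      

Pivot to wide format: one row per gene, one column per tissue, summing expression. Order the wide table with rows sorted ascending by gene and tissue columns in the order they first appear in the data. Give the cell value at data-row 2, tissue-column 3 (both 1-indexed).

With rows sorted ascending by gene, row 2 is gene=MY8. tissue columns in first-appearance order: heart, brain, liver, muscle; column 3 is liver.
Long rows with gene=MY8, tissue=liver: 75.4 + -7.2 = 68.2.

68.2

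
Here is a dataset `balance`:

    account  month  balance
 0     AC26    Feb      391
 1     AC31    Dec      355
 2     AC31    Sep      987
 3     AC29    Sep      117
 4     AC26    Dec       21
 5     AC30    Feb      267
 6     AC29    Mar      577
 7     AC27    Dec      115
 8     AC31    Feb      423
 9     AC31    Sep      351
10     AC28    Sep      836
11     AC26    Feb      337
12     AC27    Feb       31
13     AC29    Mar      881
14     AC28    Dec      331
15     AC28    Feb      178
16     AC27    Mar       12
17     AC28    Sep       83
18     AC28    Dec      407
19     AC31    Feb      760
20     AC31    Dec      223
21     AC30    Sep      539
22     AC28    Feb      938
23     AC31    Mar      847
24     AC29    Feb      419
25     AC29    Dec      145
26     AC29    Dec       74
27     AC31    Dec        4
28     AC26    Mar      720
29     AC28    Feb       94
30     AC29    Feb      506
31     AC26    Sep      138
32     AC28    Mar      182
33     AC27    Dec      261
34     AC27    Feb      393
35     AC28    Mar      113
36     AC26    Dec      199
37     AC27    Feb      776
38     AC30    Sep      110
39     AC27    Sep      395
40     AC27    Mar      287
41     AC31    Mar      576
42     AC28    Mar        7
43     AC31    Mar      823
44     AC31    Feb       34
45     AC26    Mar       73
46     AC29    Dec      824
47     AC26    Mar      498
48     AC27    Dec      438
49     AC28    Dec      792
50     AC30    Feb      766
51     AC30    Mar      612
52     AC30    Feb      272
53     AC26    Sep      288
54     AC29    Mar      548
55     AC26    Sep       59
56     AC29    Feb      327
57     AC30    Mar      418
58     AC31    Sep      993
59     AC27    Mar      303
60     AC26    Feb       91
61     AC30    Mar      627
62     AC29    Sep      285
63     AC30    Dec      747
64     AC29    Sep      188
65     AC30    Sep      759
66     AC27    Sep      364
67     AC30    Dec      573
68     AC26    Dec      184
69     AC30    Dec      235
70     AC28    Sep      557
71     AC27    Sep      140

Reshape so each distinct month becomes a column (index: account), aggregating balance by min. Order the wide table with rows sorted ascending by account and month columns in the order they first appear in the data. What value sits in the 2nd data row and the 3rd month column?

140

With rows sorted ascending by account, row 2 is account=AC27. month columns in first-appearance order: Feb, Dec, Sep, Mar; column 3 is Sep.
Long rows with account=AC27, month=Sep: min(395, 364, 140) = 140.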